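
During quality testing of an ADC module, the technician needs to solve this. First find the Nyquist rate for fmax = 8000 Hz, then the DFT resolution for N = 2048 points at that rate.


Step 1 — Nyquist sampling rate:
fs = 2 * fmax = 2 * 8000 = 16000 Hz

Step 2 — DFT bin spacing:
df = fs / N = 16000 / 2048 = 7.8125 Hz

7.8125 Hz


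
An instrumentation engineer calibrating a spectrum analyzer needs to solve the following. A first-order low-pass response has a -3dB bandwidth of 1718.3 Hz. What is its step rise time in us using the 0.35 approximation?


Rise time from bandwidth relationship:
tr = 0.35 / BW
   = 0.35 / 1718.3
   = 0.0002036896933 s
   = 203.6897 us

203.6897 us


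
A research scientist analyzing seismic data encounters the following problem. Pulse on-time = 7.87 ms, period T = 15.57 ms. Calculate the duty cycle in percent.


Duty cycle as a percentage:
DC = (t_on / T) * 100
   = (7.87 / 15.57) * 100
   = 0.505459 * 100
   = 50.55 %

50.55 %


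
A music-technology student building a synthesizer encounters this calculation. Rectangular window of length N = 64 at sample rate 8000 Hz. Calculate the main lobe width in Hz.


Main lobe width for a rectangular window:
Width = 2 * fs / N
      = 2 * 8000 / 64
      = 16000 / 64
      = 250.0 Hz

250.0 Hz


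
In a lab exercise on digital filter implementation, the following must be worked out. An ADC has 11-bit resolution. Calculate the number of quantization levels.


Number of quantization levels = 2^N
= 2^11
= 2048

2048


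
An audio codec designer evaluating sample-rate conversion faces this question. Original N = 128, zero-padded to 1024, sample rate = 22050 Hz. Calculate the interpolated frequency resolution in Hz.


Frequency resolution after zero-padding:
N_padded = 128 * 8 = 1024
df = fs / N_padded
   = 22050 / 1024
   = 21.5332 Hz

21.5332 Hz


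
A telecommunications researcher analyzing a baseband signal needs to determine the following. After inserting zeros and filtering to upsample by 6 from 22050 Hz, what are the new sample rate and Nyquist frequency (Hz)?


Step 1 — output sample rate after interpolation by L:
fs_out = L * fs_in = 6 * 22050 = 132300 Hz

Step 2 — Nyquist frequency of the output stream:
f_Nyq = fs_out / 2 = 132300 / 2 = 66150.0 Hz

fs_out = 132300 Hz; f_Nyquist = 66150.0 Hz


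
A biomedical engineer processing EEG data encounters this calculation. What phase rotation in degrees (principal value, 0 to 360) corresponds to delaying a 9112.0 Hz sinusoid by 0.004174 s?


Phase shift from frequency and time delay:
phi = 360 * f * t_delay
    = 360 * 9112.0 * 0.004174
    = 13692.06 degrees
    mod 360 = 12.06 degrees

12.06 degrees


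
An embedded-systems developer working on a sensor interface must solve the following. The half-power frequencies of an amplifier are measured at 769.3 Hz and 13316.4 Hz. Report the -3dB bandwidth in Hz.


Bandwidth is the difference of -3dB frequencies:
BW = f_high - f_low
   = 13316.4 - 769.3
   = 12547.1 Hz

12547.1 Hz


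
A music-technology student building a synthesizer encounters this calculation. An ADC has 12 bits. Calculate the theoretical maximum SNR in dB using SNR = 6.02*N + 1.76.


Theoretical SNR for a full-scale sinusoid:
SNR = 6.02 * N + 1.76
    = 6.02 * 12 + 1.76
    = 72.24 + 1.76
    = 74.0 dB

74.0 dB


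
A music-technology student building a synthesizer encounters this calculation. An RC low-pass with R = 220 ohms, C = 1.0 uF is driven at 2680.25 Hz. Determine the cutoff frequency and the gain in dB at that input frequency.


Step 1 — cutoff frequency:
fc = 1 / (2*pi*R*C)
C = 1.0 uF = 1e-06 F
fc = 1 / (2*pi*220*1e-06)
   = 723.432 Hz

Step 2 — magnitude at f = 2680.25 Hz:
|H(f)| = 1 / sqrt(1 + (f/fc)^2)
f/fc = 2680.25 / 723.432 = 3.704909
|H| = 1 / sqrt(1 + 13.726351) = 0.2605868
|H|_dB = 20*log10(0.2605868) = -11.68 dB

fc = 723.432 Hz; |H(2680.25 Hz)| = -11.68 dB


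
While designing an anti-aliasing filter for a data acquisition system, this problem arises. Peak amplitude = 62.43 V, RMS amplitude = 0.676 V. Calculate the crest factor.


Crest factor is the ratio of peak to RMS:
CF = V_peak / V_rms
   = 62.43 / 0.676
   = 92.3521

92.3521


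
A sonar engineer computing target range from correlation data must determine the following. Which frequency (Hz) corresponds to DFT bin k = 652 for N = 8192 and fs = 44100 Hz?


Frequency of DFT bin k:
f_k = k * fs / N
    = 652 * 44100 / 8192
    = 28753200 / 8192
    = 3509.912 Hz

3509.912 Hz


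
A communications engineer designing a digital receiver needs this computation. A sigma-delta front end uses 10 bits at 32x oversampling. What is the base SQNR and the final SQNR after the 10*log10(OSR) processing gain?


Step 1 — baseline SQNR at Nyquist:
SQNR_base = 6.02*N + 1.76
          = 6.02*10 + 1.76
          = 61.96 dB

Step 2 — oversampling processing gain:
G = 10*log10(OSR) = 10*log10(32) = 15.05 dB

Step 3 — total:
SQNR_total = 61.96 + 15.05 = 77.01 dB

Base SQNR = 61.96 dB; oversampled SQNR = 77.01 dB


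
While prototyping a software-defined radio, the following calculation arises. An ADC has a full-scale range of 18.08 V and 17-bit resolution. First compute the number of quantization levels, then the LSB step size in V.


Step 1 — number of quantization levels:
L = 2^N = 2^17 = 131072

Step 2 — LSB step size:
delta = Vfs / L
      = 18.08 / 131072
      = 0.00013794 V

Levels = 131072; step size = 0.00013794 V


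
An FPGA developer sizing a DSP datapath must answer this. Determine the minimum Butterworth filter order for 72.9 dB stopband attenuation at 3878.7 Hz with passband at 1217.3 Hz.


Butterworth filter order formula:
n = log10(10^(A/10) - 1) / (2 * log10(f_stop/f_pass))
10^(72.9/10) - 1 = 19498444.9976
f_stop/f_pass = 3878.7 / 1217.3 = 3.1863
n = 7.2424 -> ceil = 8

8


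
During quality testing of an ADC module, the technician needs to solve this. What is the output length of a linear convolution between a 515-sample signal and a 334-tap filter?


Linear convolution output length:
L = N + M - 1
  = 515 + 334 - 1
  = 848 samples

848


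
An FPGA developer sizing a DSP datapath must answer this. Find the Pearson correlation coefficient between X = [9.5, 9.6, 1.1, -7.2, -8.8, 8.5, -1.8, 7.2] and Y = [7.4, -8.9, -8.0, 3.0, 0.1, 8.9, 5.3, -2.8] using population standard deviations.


Pearson correlation coefficient (population):
r = cov(X,Y) / (std(X) * std(Y))
Mean X = 2.2625, Mean Y = 0.625
Cov(X,Y) = -1.472812
Std(X) = 7.06469, Std(Y) = 6.314616
r = -0.033

-0.033


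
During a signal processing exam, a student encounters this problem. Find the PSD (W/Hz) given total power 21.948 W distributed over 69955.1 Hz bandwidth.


Power spectral density:
PSD = P / BW
    = 21.948 / 69955.1
    = 0.00031374 W/Hz

0.00031374 W/Hz


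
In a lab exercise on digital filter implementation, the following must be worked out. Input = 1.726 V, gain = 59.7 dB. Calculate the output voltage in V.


Output voltage from dB gain:
V_out = V_in * 10^(gain_dB / 20)
      = 1.726 * 10^(59.7 / 20)
      = 1.726 * 966.050879
      = 1667.4038 V

1667.4038 V


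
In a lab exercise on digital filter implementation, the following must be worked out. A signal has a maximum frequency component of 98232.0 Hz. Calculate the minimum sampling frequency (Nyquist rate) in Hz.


The Nyquist rate is twice the maximum frequency component.
fs_min = 2 * fmax
      = 2 * 98232.0
      = 196464.0 Hz

196464.0


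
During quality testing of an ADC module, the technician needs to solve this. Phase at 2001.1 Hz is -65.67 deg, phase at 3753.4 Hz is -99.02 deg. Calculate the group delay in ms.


Group delay from phase difference:
tau = -d(phi)/d(omega)
d(phi) = -33.35 deg = -0.582067 rad
d(omega) = 2*pi*(3753.4 - 2001.1) = 11010.0256 rad/s
tau = -(-0.582067) / 11010.0256
    = 0.0529 ms

0.0529 ms


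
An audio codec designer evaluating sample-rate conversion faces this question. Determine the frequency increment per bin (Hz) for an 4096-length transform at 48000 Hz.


DFT frequency resolution:
df = fs / N
   = 48000 / 4096
   = 11.7188 Hz

11.7188 Hz


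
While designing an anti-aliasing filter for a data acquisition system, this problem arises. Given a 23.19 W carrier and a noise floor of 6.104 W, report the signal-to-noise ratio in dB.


SNR in decibels:
SNR = 10 * log10(Ps / Pn)
    = 10 * log10(23.19 / 6.104)
    = 10 * log10(3.7991)
    = 10 * 0.5797
    = 5.8 dB

5.8 dB


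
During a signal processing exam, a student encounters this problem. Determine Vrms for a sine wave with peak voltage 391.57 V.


RMS voltage for a sinusoidal waveform:
V_rms = V_peak / sqrt(2)
      = 391.57 / 1.414214
      = 276.882 V

276.882 V


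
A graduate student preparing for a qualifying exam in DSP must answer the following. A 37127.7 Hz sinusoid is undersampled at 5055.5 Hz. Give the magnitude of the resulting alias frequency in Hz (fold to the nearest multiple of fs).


Compute the nearest integer multiple of fs to the signal:
n = round(37127.7 / 5055.5) = 7
f_alias = |37127.7 - 7 * 5055.5|
        = |37127.7 - 35388.5|
        = 1739.2 Hz

1739.2


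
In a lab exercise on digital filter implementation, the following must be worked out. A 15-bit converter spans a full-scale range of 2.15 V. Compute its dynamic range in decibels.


Dynamic range from full-scale to LSB:
V_min = V_max / 2^bits = 2.15 / 2^15
DR = 20 * log10(V_max / V_min)
   = 20 * log10(2^15)
   = 20 * 15 * log10(2)
   = 90.31 dB

90.31 dB


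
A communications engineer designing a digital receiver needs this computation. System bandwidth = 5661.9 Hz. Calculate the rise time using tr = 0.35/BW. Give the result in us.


Rise time from bandwidth relationship:
tr = 0.35 / BW
   = 0.35 / 5661.9
   = 6.181670464e-05 s
   = 61.8167 us

61.8167 us


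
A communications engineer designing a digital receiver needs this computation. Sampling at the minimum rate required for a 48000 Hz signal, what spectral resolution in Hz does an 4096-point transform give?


Step 1 — Nyquist sampling rate:
fs = 2 * fmax = 2 * 48000 = 96000 Hz

Step 2 — DFT bin spacing:
df = fs / N = 96000 / 4096 = 23.4375 Hz

23.4375 Hz


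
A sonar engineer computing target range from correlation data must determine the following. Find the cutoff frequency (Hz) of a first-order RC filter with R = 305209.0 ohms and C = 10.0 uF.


Cutoff frequency of a first-order RC filter:
fc = 1 / (2 * pi * R * C)
C = 10.0 uF = 1e-05 F
fc = 1 / (2 * pi * 305209.0 * 1e-05)
   = 1 / 19.17684704419
   = 0.052146 Hz

0.052146 Hz


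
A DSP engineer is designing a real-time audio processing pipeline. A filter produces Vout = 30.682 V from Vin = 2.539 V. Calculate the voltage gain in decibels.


Voltage gain in dB:
G = 20 * log10(Vout / Vin)
  = 20 * log10(30.682 / 2.539)
  = 20 * log10(12.084285)
  = 20 * 1.082221
  = 21.64 dB

21.64 dB


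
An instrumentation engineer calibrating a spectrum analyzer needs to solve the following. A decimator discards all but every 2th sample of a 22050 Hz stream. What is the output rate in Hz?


Decimation reduces the sample rate:
fs_out = fs_in / M
       = 22050 / 2
       = 11025.0 Hz

11025.0 Hz


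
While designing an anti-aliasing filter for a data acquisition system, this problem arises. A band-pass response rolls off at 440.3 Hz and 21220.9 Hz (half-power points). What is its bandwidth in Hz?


Bandwidth is the difference of -3dB frequencies:
BW = f_high - f_low
   = 21220.9 - 440.3
   = 20780.6 Hz

20780.6 Hz


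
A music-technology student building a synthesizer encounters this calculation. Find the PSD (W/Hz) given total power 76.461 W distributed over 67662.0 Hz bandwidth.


Power spectral density:
PSD = P / BW
    = 76.461 / 67662.0
    = 0.00113004 W/Hz

0.00113004 W/Hz


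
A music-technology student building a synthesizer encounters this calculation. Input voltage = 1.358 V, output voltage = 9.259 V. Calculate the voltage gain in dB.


Voltage gain in dB:
G = 20 * log10(Vout / Vin)
  = 20 * log10(9.259 / 1.358)
  = 20 * log10(6.818115)
  = 20 * 0.833664
  = 16.67 dB

16.67 dB


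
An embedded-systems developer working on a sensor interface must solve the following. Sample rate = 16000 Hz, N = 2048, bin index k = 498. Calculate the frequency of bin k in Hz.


Frequency of DFT bin k:
f_k = k * fs / N
    = 498 * 16000 / 2048
    = 7968000 / 2048
    = 3890.625 Hz

3890.625 Hz


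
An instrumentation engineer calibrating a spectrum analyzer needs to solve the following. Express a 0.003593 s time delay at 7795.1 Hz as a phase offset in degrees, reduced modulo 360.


Phase shift from frequency and time delay:
phi = 360 * f * t_delay
    = 360 * 7795.1 * 0.003593
    = 10082.81 degrees
    mod 360 = 2.81 degrees

2.81 degrees


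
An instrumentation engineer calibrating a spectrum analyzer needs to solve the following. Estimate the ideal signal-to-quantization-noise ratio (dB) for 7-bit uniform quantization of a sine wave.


Theoretical SNR for a full-scale sinusoid:
SNR = 6.02 * N + 1.76
    = 6.02 * 7 + 1.76
    = 42.14 + 1.76
    = 43.9 dB

43.9 dB


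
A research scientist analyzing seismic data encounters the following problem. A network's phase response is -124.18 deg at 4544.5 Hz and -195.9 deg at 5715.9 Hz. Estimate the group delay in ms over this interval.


Group delay from phase difference:
tau = -d(phi)/d(omega)
d(phi) = -71.72 deg = -1.25175 rad
d(omega) = 2*pi*(5715.9 - 4544.5) = 7360.1233 rad/s
tau = -(-1.25175) / 7360.1233
    = 0.1701 ms

0.1701 ms


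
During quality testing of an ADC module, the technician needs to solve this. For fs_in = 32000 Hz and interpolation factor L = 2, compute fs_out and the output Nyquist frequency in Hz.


Step 1 — output sample rate after interpolation by L:
fs_out = L * fs_in = 2 * 32000 = 64000 Hz

Step 2 — Nyquist frequency of the output stream:
f_Nyq = fs_out / 2 = 64000 / 2 = 32000.0 Hz

fs_out = 64000 Hz; f_Nyquist = 32000.0 Hz


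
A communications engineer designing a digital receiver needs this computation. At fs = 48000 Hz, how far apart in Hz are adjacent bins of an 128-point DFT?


DFT frequency resolution:
df = fs / N
   = 48000 / 128
   = 375.0 Hz

375.0 Hz


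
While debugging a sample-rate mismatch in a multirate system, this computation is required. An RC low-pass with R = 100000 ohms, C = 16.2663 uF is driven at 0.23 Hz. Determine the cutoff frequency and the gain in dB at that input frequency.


Step 1 — cutoff frequency:
fc = 1 / (2*pi*R*C)
C = 16.2663 uF = 1.62663e-05 F
fc = 1 / (2*pi*100000*1.62663e-05)
   = 0.0978434 Hz

Step 2 — magnitude at f = 0.23 Hz:
|H(f)| = 1 / sqrt(1 + (f/fc)^2)
f/fc = 0.23 / 0.0978434 = 2.350695
|H| = 1 / sqrt(1 + 5.525767) = 0.3914571
|H|_dB = 20*log10(0.3914571) = -8.15 dB

fc = 0.0978434 Hz; |H(0.23 Hz)| = -8.15 dB


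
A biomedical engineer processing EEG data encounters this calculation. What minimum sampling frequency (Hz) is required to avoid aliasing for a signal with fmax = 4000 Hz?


The Nyquist rate is twice the maximum frequency component.
fs_min = 2 * fmax
      = 2 * 4000
      = 8000 Hz

8000


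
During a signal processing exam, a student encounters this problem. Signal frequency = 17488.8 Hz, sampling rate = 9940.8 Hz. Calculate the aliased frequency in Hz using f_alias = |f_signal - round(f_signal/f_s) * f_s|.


Compute the nearest integer multiple of fs to the signal:
n = round(17488.8 / 9940.8) = 2
f_alias = |17488.8 - 2 * 9940.8|
        = |17488.8 - 19881.6|
        = 2392.8 Hz

2392.8


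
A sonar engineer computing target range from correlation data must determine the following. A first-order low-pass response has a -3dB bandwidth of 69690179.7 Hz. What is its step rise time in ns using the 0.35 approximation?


Rise time from bandwidth relationship:
tr = 0.35 / BW
   = 0.35 / 69690179.7
   = 5.022228404e-09 s
   = 5.0222 ns

5.0222 ns


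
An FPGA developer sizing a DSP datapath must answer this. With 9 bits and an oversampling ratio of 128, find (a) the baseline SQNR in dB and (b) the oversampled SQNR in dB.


Step 1 — baseline SQNR at Nyquist:
SQNR_base = 6.02*N + 1.76
          = 6.02*9 + 1.76
          = 55.94 dB

Step 2 — oversampling processing gain:
G = 10*log10(OSR) = 10*log10(128) = 21.07 dB

Step 3 — total:
SQNR_total = 55.94 + 21.07 = 77.01 dB

Base SQNR = 55.94 dB; oversampled SQNR = 77.01 dB


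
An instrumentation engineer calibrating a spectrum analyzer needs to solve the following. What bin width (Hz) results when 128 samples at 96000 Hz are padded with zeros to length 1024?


Frequency resolution after zero-padding:
N_padded = 128 * 8 = 1024
df = fs / N_padded
   = 96000 / 1024
   = 93.75 Hz

93.75 Hz


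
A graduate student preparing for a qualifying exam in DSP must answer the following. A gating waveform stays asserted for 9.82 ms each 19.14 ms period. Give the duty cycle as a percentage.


Duty cycle as a percentage:
DC = (t_on / T) * 100
   = (9.82 / 19.14) * 100
   = 0.513062 * 100
   = 51.31 %

51.31 %


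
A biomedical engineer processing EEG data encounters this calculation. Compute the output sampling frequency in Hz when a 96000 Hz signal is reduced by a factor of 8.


Decimation reduces the sample rate:
fs_out = fs_in / M
       = 96000 / 8
       = 12000.0 Hz

12000.0 Hz


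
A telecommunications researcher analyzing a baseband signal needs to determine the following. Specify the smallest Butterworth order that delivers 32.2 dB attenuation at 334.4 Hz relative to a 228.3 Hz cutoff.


Butterworth filter order formula:
n = log10(10^(A/10) - 1) / (2 * log10(f_stop/f_pass))
10^(32.2/10) - 1 = 1658.5869
f_stop/f_pass = 334.4 / 228.3 = 1.4647
n = 9.712 -> ceil = 10

10


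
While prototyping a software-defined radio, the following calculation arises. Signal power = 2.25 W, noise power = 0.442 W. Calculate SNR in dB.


SNR in decibels:
SNR = 10 * log10(Ps / Pn)
    = 10 * log10(2.25 / 0.442)
    = 10 * log10(5.0905)
    = 10 * 0.7068
    = 7.07 dB

7.07 dB


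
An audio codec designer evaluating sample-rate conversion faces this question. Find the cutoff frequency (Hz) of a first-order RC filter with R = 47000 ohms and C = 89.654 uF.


Cutoff frequency of a first-order RC filter:
fc = 1 / (2 * pi * R * C)
C = 89.654 uF = 8.9654e-05 F
fc = 1 / (2 * pi * 47000 * 8.9654e-05)
   = 1 / 26.475696689904
   = 0.03777 Hz

0.03777 Hz


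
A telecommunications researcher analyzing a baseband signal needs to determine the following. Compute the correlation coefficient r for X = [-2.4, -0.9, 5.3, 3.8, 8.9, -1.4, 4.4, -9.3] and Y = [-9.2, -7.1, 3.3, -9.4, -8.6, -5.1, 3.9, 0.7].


Pearson correlation coefficient (population):
r = cov(X,Y) / (std(X) * std(Y))
Mean X = 1.05, Mean Y = -3.9375
Cov(X,Y) = -1.929375
Std(X) = 5.330338, Std(Y) = 5.314353
r = -0.0681

-0.0681


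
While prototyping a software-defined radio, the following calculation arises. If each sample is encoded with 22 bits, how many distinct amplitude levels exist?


Number of quantization levels = 2^N
= 2^22
= 4194304

4194304


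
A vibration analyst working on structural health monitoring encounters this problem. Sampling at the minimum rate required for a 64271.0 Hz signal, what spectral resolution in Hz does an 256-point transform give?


Step 1 — Nyquist sampling rate:
fs = 2 * fmax = 2 * 64271.0 = 128542.0 Hz

Step 2 — DFT bin spacing:
df = fs / N = 128542.0 / 256 = 502.1172 Hz

502.1172 Hz


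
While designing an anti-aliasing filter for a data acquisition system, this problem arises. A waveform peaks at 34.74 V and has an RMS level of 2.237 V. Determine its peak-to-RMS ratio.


Crest factor is the ratio of peak to RMS:
CF = V_peak / V_rms
   = 34.74 / 2.237
   = 15.5297

15.5297


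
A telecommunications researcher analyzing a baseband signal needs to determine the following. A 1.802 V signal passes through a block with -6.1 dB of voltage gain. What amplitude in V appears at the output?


Output voltage from dB gain:
V_out = V_in * 10^(gain_dB / 20)
      = 1.802 * 10^(-6.1 / 20)
      = 1.802 * 0.49545
      = 0.8928 V

0.8928 V


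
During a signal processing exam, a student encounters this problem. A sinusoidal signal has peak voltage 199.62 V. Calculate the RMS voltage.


RMS voltage for a sinusoidal waveform:
V_rms = V_peak / sqrt(2)
      = 199.62 / 1.414214
      = 141.153 V

141.153 V


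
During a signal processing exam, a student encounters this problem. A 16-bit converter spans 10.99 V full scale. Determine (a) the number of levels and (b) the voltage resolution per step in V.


Step 1 — number of quantization levels:
L = 2^N = 2^16 = 65536

Step 2 — LSB step size:
delta = Vfs / L
      = 10.99 / 65536
      = 0.00016769 V

Levels = 65536; step size = 0.00016769 V


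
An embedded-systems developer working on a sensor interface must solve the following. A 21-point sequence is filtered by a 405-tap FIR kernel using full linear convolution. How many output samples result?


Linear convolution output length:
L = N + M - 1
  = 21 + 405 - 1
  = 425 samples

425


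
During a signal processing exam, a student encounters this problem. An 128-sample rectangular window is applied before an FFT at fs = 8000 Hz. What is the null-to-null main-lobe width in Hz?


Main lobe width for a rectangular window:
Width = 2 * fs / N
      = 2 * 8000 / 128
      = 16000 / 128
      = 125.0 Hz

125.0 Hz


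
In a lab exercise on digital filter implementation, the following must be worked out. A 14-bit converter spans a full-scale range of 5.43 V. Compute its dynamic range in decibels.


Dynamic range from full-scale to LSB:
V_min = V_max / 2^bits = 5.43 / 2^14
DR = 20 * log10(V_max / V_min)
   = 20 * log10(2^14)
   = 20 * 14 * log10(2)
   = 84.29 dB

84.29 dB


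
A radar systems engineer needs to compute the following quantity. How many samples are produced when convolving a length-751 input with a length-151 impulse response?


Linear convolution output length:
L = N + M - 1
  = 751 + 151 - 1
  = 901 samples

901


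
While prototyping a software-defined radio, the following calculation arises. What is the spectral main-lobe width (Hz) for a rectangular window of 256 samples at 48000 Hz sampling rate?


Main lobe width for a rectangular window:
Width = 2 * fs / N
      = 2 * 48000 / 256
      = 96000 / 256
      = 375.0 Hz

375.0 Hz


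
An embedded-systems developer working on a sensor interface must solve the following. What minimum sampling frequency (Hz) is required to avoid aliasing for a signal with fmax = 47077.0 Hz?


The Nyquist rate is twice the maximum frequency component.
fs_min = 2 * fmax
      = 2 * 47077.0
      = 94154.0 Hz

94154.0


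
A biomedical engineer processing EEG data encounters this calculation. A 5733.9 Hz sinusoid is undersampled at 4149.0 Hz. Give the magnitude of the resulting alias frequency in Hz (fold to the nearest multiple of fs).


Compute the nearest integer multiple of fs to the signal:
n = round(5733.9 / 4149.0) = 1
f_alias = |5733.9 - 1 * 4149.0|
        = |5733.9 - 4149.0|
        = 1584.9 Hz

1584.9


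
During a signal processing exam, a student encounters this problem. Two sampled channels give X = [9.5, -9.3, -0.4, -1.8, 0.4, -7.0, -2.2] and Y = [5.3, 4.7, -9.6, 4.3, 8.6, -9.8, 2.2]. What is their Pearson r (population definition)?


Pearson correlation coefficient (population):
r = cov(X,Y) / (std(X) * std(Y))
Mean X = -1.5429, Mean Y = 0.8143
Cov(X,Y) = 11.247755
Std(X) = 5.573882, Std(Y) = 6.876758
r = 0.2934

0.2934


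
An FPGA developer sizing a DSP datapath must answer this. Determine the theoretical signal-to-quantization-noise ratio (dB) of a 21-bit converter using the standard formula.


Theoretical SNR for a full-scale sinusoid:
SNR = 6.02 * N + 1.76
    = 6.02 * 21 + 1.76
    = 126.42 + 1.76
    = 128.18 dB

128.18 dB


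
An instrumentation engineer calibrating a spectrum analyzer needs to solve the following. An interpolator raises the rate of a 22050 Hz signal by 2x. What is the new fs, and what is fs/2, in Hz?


Step 1 — output sample rate after interpolation by L:
fs_out = L * fs_in = 2 * 22050 = 44100 Hz

Step 2 — Nyquist frequency of the output stream:
f_Nyq = fs_out / 2 = 44100 / 2 = 22050.0 Hz

fs_out = 44100 Hz; f_Nyquist = 22050.0 Hz


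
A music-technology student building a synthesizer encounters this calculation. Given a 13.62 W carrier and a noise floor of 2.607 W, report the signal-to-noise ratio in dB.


SNR in decibels:
SNR = 10 * log10(Ps / Pn)
    = 10 * log10(13.62 / 2.607)
    = 10 * log10(5.2244)
    = 10 * 0.718
    = 7.18 dB

7.18 dB


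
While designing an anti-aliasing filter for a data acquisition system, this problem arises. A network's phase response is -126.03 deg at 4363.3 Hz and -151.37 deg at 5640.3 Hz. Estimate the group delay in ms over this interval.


Group delay from phase difference:
tau = -d(phi)/d(omega)
d(phi) = -25.34 deg = -0.442266 rad
d(omega) = 2*pi*(5640.3 - 4363.3) = 8023.6276 rad/s
tau = -(-0.442266) / 8023.6276
    = 0.0551 ms

0.0551 ms


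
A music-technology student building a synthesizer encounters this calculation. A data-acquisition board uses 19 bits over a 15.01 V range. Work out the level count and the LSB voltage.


Step 1 — number of quantization levels:
L = 2^N = 2^19 = 524288

Step 2 — LSB step size:
delta = Vfs / L
      = 15.01 / 524288
      = 2.863e-05 V

Levels = 524288; step size = 2.863e-05 V


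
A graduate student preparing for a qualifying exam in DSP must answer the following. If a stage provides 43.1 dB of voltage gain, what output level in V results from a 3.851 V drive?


Output voltage from dB gain:
V_out = V_in * 10^(gain_dB / 20)
      = 3.851 * 10^(43.1 / 20)
      = 3.851 * 142.889396
      = 550.2671 V

550.2671 V


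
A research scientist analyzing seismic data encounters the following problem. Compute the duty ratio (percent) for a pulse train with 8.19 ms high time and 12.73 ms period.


Duty cycle as a percentage:
DC = (t_on / T) * 100
   = (8.19 / 12.73) * 100
   = 0.643362 * 100
   = 64.34 %

64.34 %


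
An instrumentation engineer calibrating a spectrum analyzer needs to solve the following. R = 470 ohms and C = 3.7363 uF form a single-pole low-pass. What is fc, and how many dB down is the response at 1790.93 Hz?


Step 1 — cutoff frequency:
fc = 1 / (2*pi*R*C)
C = 3.7363 uF = 3.7363e-06 F
fc = 1 / (2*pi*470*3.7363e-06)
   = 90.6318 Hz

Step 2 — magnitude at f = 1790.93 Hz:
|H(f)| = 1 / sqrt(1 + (f/fc)^2)
f/fc = 1790.93 / 90.6318 = 19.760503
|H| = 1 / sqrt(1 + 390.477479) = 0.0505413
|H|_dB = 20*log10(0.0505413) = -25.93 dB

fc = 90.6318 Hz; |H(1790.93 Hz)| = -25.93 dB


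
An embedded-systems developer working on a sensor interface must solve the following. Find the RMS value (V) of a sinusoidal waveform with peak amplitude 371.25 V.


RMS voltage for a sinusoidal waveform:
V_rms = V_peak / sqrt(2)
      = 371.25 / 1.414214
      = 262.513 V

262.513 V


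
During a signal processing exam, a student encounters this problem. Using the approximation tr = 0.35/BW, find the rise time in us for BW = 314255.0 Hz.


Rise time from bandwidth relationship:
tr = 0.35 / BW
   = 0.35 / 314255.0
   = 1.113745207e-06 s
   = 1.1137 us

1.1137 us


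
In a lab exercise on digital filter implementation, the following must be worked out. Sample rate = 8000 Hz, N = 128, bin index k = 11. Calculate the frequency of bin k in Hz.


Frequency of DFT bin k:
f_k = k * fs / N
    = 11 * 8000 / 128
    = 88000 / 128
    = 687.5 Hz

687.5 Hz


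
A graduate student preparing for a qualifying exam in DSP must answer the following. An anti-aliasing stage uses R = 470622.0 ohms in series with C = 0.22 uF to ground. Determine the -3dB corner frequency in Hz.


Cutoff frequency of a first-order RC filter:
fc = 1 / (2 * pi * R * C)
C = 0.22 uF = 2.2e-07 F
fc = 1 / (2 * pi * 470622.0 * 2.2e-07)
   = 1 / 0.6505411518398
   = 1.537182 Hz

1.537182 Hz


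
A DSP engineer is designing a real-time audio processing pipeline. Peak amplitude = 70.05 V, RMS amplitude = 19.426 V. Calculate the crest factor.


Crest factor is the ratio of peak to RMS:
CF = V_peak / V_rms
   = 70.05 / 19.426
   = 3.606

3.606


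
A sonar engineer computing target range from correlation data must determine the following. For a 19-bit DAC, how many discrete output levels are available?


Number of quantization levels = 2^N
= 2^19
= 524288

524288


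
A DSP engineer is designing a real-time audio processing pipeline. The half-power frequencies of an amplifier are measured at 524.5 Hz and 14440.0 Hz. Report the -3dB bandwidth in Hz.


Bandwidth is the difference of -3dB frequencies:
BW = f_high - f_low
   = 14440.0 - 524.5
   = 13915.5 Hz

13915.5 Hz


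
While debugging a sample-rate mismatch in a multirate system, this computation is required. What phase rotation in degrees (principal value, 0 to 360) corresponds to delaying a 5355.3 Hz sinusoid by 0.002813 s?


Phase shift from frequency and time delay:
phi = 360 * f * t_delay
    = 360 * 5355.3 * 0.002813
    = 5423.21 degrees
    mod 360 = 23.21 degrees

23.21 degrees


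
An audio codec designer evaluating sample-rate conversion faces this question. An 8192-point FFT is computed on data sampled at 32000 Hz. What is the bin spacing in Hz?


DFT frequency resolution:
df = fs / N
   = 32000 / 8192
   = 3.9062 Hz

3.9062 Hz


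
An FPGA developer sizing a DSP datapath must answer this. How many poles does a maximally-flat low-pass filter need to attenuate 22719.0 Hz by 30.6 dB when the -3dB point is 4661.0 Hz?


Butterworth filter order formula:
n = log10(10^(A/10) - 1) / (2 * log10(f_stop/f_pass))
10^(30.6/10) - 1 = 1147.1536
f_stop/f_pass = 22719.0 / 4661.0 = 4.8743
n = 2.2239 -> ceil = 3

3


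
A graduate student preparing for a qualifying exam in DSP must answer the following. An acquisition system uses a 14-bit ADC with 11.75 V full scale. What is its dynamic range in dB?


Dynamic range from full-scale to LSB:
V_min = V_max / 2^bits = 11.75 / 2^14
DR = 20 * log10(V_max / V_min)
   = 20 * log10(2^14)
   = 20 * 14 * log10(2)
   = 84.29 dB

84.29 dB


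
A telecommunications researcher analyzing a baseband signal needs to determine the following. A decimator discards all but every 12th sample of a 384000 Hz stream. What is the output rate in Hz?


Decimation reduces the sample rate:
fs_out = fs_in / M
       = 384000 / 12
       = 32000.0 Hz

32000.0 Hz


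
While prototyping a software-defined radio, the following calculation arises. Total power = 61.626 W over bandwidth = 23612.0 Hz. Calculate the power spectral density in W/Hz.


Power spectral density:
PSD = P / BW
    = 61.626 / 23612.0
    = 0.00260994 W/Hz

0.00260994 W/Hz


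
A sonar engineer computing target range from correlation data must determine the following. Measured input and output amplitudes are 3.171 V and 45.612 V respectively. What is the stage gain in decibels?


Voltage gain in dB:
G = 20 * log10(Vout / Vin)
  = 20 * log10(45.612 / 3.171)
  = 20 * log10(14.384106)
  = 20 * 1.157883
  = 23.16 dB

23.16 dB


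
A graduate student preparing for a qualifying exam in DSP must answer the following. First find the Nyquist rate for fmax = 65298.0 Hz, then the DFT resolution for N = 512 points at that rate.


Step 1 — Nyquist sampling rate:
fs = 2 * fmax = 2 * 65298.0 = 130596.0 Hz

Step 2 — DFT bin spacing:
df = fs / N = 130596.0 / 512 = 255.0703 Hz

255.0703 Hz


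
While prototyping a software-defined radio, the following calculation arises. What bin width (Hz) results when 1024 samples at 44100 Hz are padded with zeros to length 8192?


Frequency resolution after zero-padding:
N_padded = 1024 * 8 = 8192
df = fs / N_padded
   = 44100 / 8192
   = 5.3833 Hz

5.3833 Hz


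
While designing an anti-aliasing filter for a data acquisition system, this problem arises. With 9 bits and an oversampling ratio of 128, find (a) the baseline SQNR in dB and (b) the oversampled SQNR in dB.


Step 1 — baseline SQNR at Nyquist:
SQNR_base = 6.02*N + 1.76
          = 6.02*9 + 1.76
          = 55.94 dB

Step 2 — oversampling processing gain:
G = 10*log10(OSR) = 10*log10(128) = 21.07 dB

Step 3 — total:
SQNR_total = 55.94 + 21.07 = 77.01 dB

Base SQNR = 55.94 dB; oversampled SQNR = 77.01 dB


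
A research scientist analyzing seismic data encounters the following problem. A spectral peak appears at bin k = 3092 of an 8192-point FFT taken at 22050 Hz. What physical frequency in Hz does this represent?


Frequency of DFT bin k:
f_k = k * fs / N
    = 3092 * 22050 / 8192
    = 68178600 / 8192
    = 8322.583 Hz

8322.583 Hz


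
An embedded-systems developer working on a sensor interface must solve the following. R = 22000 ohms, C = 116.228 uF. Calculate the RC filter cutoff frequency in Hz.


Cutoff frequency of a first-order RC filter:
fc = 1 / (2 * pi * R * C)
C = 116.228 uF = 0.000116228 F
fc = 1 / (2 * pi * 22000 * 0.000116228)
   = 1 / 16.066205361423
   = 0.062242 Hz

0.062242 Hz


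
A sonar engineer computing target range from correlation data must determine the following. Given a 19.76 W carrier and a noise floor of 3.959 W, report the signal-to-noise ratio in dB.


SNR in decibels:
SNR = 10 * log10(Ps / Pn)
    = 10 * log10(19.76 / 3.959)
    = 10 * log10(4.9912)
    = 10 * 0.6982
    = 6.98 dB

6.98 dB


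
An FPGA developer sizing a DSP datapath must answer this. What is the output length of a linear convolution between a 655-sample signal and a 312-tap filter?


Linear convolution output length:
L = N + M - 1
  = 655 + 312 - 1
  = 966 samples

966


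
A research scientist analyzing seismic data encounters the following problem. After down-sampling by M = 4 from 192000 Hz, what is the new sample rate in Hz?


Decimation reduces the sample rate:
fs_out = fs_in / M
       = 192000 / 4
       = 48000.0 Hz

48000.0 Hz


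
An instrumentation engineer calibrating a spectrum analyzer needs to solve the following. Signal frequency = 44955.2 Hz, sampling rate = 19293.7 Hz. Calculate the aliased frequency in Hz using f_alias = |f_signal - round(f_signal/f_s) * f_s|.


Compute the nearest integer multiple of fs to the signal:
n = round(44955.2 / 19293.7) = 2
f_alias = |44955.2 - 2 * 19293.7|
        = |44955.2 - 38587.4|
        = 6367.8 Hz

6367.8


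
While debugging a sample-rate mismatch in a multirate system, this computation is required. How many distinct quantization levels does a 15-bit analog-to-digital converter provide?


Number of quantization levels = 2^N
= 2^15
= 32768

32768


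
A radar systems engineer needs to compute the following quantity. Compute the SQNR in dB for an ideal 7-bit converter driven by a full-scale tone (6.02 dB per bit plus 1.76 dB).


Theoretical SNR for a full-scale sinusoid:
SNR = 6.02 * N + 1.76
    = 6.02 * 7 + 1.76
    = 42.14 + 1.76
    = 43.9 dB

43.9 dB


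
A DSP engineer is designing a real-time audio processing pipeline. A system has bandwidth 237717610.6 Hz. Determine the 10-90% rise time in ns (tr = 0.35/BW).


Rise time from bandwidth relationship:
tr = 0.35 / BW
   = 0.35 / 237717610.6
   = 1.472335176e-09 s
   = 1.4723 ns

1.4723 ns


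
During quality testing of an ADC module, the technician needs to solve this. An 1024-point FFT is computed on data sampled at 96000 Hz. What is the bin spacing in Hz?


DFT frequency resolution:
df = fs / N
   = 96000 / 1024
   = 93.75 Hz

93.75 Hz


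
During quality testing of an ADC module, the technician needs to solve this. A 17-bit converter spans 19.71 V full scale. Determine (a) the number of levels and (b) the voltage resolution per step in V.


Step 1 — number of quantization levels:
L = 2^N = 2^17 = 131072

Step 2 — LSB step size:
delta = Vfs / L
      = 19.71 / 131072
      = 0.00015038 V

Levels = 131072; step size = 0.00015038 V


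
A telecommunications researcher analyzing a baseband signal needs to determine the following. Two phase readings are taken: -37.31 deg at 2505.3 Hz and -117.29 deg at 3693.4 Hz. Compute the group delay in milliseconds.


Group delay from phase difference:
tau = -d(phi)/d(omega)
d(phi) = -79.98 deg = -1.395914 rad
d(omega) = 2*pi*(3693.4 - 2505.3) = 7465.0525 rad/s
tau = -(-1.395914) / 7465.0525
    = 0.187 ms

0.187 ms


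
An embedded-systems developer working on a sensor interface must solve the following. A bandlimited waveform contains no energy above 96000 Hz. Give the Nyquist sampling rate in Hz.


The Nyquist rate is twice the maximum frequency component.
fs_min = 2 * fmax
      = 2 * 96000
      = 192000 Hz

192000


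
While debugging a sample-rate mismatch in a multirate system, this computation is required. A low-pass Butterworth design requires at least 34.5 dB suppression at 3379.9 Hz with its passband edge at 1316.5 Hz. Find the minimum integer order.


Butterworth filter order formula:
n = log10(10^(A/10) - 1) / (2 * log10(f_stop/f_pass))
10^(34.5/10) - 1 = 2817.3829
f_stop/f_pass = 3379.9 / 1316.5 = 2.5673
n = 4.2124 -> ceil = 5

5


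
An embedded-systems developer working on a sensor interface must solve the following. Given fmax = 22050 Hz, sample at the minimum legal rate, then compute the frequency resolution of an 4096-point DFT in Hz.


Step 1 — Nyquist sampling rate:
fs = 2 * fmax = 2 * 22050 = 44100 Hz

Step 2 — DFT bin spacing:
df = fs / N = 44100 / 4096 = 10.7666 Hz

10.7666 Hz


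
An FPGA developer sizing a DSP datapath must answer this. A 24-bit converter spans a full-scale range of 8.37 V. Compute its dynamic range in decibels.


Dynamic range from full-scale to LSB:
V_min = V_max / 2^bits = 8.37 / 2^24
DR = 20 * log10(V_max / V_min)
   = 20 * log10(2^24)
   = 20 * 24 * log10(2)
   = 144.49 dB

144.49 dB


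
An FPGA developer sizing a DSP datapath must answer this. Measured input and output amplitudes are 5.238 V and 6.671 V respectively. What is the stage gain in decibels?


Voltage gain in dB:
G = 20 * log10(Vout / Vin)
  = 20 * log10(6.671 / 5.238)
  = 20 * log10(1.273578)
  = 20 * 0.105025
  = 2.1 dB

2.1 dB


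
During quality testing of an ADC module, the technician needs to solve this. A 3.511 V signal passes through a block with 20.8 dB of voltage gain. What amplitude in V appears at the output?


Output voltage from dB gain:
V_out = V_in * 10^(gain_dB / 20)
      = 3.511 * 10^(20.8 / 20)
      = 3.511 * 10.964782
      = 38.4973 V

38.4973 V


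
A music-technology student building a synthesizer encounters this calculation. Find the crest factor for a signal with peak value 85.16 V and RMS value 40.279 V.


Crest factor is the ratio of peak to RMS:
CF = V_peak / V_rms
   = 85.16 / 40.279
   = 2.1143

2.1143


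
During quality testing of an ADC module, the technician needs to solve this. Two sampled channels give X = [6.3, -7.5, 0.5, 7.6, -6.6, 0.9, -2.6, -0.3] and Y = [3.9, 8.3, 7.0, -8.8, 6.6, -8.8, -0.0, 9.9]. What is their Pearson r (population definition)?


Pearson correlation coefficient (population):
r = cov(X,Y) / (std(X) * std(Y))
Mean X = -0.2125, Mean Y = 2.2625
Cov(X,Y) = -18.957969
Std(X) = 5.059752, Std(Y) = 6.969566
r = -0.5376

-0.5376


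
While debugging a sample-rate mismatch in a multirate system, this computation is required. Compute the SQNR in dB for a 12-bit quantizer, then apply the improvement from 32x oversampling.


Step 1 — baseline SQNR at Nyquist:
SQNR_base = 6.02*N + 1.76
          = 6.02*12 + 1.76
          = 74.0 dB

Step 2 — oversampling processing gain:
G = 10*log10(OSR) = 10*log10(32) = 15.05 dB

Step 3 — total:
SQNR_total = 74.0 + 15.05 = 89.05 dB

Base SQNR = 74.0 dB; oversampled SQNR = 89.05 dB


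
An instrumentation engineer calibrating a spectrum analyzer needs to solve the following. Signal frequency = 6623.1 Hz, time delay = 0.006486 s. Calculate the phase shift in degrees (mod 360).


Phase shift from frequency and time delay:
phi = 360 * f * t_delay
    = 360 * 6623.1 * 0.006486
    = 15464.67 degrees
    mod 360 = 344.67 degrees

344.67 degrees
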